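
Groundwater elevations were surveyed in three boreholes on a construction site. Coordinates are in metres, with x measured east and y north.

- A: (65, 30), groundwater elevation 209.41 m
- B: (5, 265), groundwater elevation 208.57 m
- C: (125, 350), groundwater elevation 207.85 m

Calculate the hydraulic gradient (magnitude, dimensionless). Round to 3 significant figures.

Differences from A: to B (Δx, Δy, Δh) = (-60, 235, -0.84); to C = (60, 320, -1.56).
Determinant of the coordinate differences = (-60)·320 − 60·235 = -33300.
∂h/∂x = [(-0.84)·320 − (-1.56)·235] / -33300 = -0.002937
∂h/∂y = [(-60)·(-1.56) − 60·(-0.84)] / -33300 = -0.004324
|∇h| = √(-0.002937² + -0.004324²) = 0.005227

0.00523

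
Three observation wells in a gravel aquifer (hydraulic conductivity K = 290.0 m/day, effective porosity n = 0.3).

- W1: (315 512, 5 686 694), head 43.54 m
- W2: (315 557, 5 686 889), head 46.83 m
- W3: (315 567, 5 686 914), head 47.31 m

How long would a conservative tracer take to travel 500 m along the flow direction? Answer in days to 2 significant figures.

27 days

Three-point gradient (reference W1): Δ to W2 = (45, 195, +3.29), Δ to W3 = (55, 220, +3.77).
∂h/∂x = +0.01376, ∂h/∂y = +0.01370 (det = -825).
|∇h| = √(0.01376² + 0.01370²) = 0.01942
Seepage velocity v = K·i/n = 290.0 × 0.01942 / 0.3 = 18.77 m/day.
t = 500 / 18.77 = 26.64 days.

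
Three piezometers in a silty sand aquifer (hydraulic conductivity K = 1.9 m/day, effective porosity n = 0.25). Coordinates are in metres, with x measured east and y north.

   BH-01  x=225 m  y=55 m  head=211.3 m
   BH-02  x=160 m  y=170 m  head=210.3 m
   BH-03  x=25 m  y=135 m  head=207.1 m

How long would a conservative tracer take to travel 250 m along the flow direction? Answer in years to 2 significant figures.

Three-point gradient (reference BH-01): Δ to BH-02 = (-65, 115, -1.0), Δ to BH-03 = (-200, 80, -4.2).
∂h/∂x = +0.02264, ∂h/∂y = +0.004101 (det = 17800).
|∇h| = √(0.02264² + 0.004101²) = 0.02301
Seepage velocity v = K·i/n = 1.9 × 0.02301 / 0.25 = 0.1749 m/day.
t = 250 / 0.1749 = 1429 days = 3.91 years.

3.9 years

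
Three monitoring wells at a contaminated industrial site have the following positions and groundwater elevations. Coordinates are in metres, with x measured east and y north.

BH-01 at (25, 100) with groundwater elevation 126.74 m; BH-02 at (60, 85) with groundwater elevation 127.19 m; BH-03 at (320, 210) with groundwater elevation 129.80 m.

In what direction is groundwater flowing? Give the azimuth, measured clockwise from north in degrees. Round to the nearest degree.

Taking BH-01 as reference: BH-02−BH-01 = (35, -15, +0.45); BH-03−BH-01 = (295, 110, +3.06).
Determinant of the coordinate differences = 35·110 − 295·(-15) = 8275.
∂h/∂x = [(+0.45)·110 − (+3.06)·(-15)] / 8275 = +0.01153
∂h/∂y = [35·(+3.06) − 295·(+0.45)] / 8275 = -0.003100
Flow direction (−∇h) has components (-0.01153 E, +0.003100 N).
Azimuth = atan2(E, N) = atan2(-0.01153, +0.003100) = 285.0° ≈ 285°.

285°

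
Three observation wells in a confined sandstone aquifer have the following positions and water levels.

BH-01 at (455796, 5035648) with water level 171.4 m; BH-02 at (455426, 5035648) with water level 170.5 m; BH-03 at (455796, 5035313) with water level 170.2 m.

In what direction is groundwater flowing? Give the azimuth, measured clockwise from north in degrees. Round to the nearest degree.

∂h/∂x = (170.5 − 171.4) / (455426 − 455796) = +0.002432
∂h/∂y = (170.2 − 171.4) / (5035313 − 5035648) = +0.003582
Flow direction (−∇h) has components (-0.002432 E, -0.003582 N).
Azimuth = atan2(E, N) = atan2(-0.002432, -0.003582) = 214.2° ≈ 214°.

214°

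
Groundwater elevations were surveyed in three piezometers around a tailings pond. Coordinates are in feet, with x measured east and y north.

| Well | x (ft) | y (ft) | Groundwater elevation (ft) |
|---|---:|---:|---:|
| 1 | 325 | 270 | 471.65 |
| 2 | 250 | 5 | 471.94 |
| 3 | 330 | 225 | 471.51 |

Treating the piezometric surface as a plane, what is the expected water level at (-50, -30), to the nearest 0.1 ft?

Taking 1 as reference: 2−1 = (-75, -265, +0.29); 3−1 = (5, -45, -0.14).
Solve a·Δx + b·Δy = Δh: det = (-75)·(-45) − 5·(-265) = 4700.
∂h/∂x = [(+0.29)·(-45) − (-0.14)·(-265)] / 4700 = -0.01067
∂h/∂y = [(-75)·(-0.14) − 5·(+0.29)] / 4700 = +0.001926
h(-50, -30) = 471.65 + (-0.01067)·(-375) + (+0.001926)·(-300) = 471.65 +4.001 -0.578 = 475.074 ft.

475.1 ft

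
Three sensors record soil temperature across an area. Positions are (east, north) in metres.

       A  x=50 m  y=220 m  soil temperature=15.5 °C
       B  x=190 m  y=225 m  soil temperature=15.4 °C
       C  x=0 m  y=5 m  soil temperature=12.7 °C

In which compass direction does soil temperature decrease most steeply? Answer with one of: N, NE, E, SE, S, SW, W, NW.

S

Taking A as reference: B−A = (140, 5, -0.1); C−A = (-50, -215, -2.8).
Solve a·Δx + b·Δy = ΔT: det = 140·(-215) − (-50)·5 = -29850.
∂T/∂x = [(-0.1)·(-215) − (-2.8)·5] / -29850 = -0.001189
∂T/∂y = [140·(-2.8) − (-50)·(-0.1)] / -29850 = +0.01330
Steepest decrease is along −∇f = (+0.001189 E, -0.01330 N) → south.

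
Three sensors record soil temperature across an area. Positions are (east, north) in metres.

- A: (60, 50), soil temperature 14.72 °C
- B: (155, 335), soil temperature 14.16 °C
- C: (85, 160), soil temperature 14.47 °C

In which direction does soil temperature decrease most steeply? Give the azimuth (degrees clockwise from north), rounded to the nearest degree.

315°

Differences from A: to B (Δx, Δy, Δh) = (95, 285, -0.56); to C = (25, 110, -0.25).
Solve a·Δx + b·Δy = ΔT: det = 95·110 − 25·285 = 3325.
∂T/∂x = [(-0.56)·110 − (-0.25)·285] / 3325 = +0.002902
∂T/∂y = [95·(-0.25) − 25·(-0.56)] / 3325 = -0.002932
Steepest decrease is along −∇f: components (-0.002902 E, +0.002932 N).
Azimuth = atan2(-0.002902, +0.002932) = 315.3° ≈ 315°.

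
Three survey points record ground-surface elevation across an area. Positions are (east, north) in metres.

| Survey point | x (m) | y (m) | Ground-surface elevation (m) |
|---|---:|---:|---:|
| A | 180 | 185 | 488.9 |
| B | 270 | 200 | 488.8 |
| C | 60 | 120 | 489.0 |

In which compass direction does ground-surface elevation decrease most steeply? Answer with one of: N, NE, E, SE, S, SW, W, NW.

SE

With z = a·x + b·y + c and A as origin, the differences give:
  90·a + 15·b = -0.1
  (-120)·a + (-65)·b = +0.1
Eliminate b (×(-65) and ×15, subtract): -4050·a = 5.00 → a = ∂z/∂x = -0.001235
Back-substitute: b = ∂z/∂y = +0.0007407.
Steepest decrease is along −∇f = (+0.001235 E, -0.0007407 N) → southeast.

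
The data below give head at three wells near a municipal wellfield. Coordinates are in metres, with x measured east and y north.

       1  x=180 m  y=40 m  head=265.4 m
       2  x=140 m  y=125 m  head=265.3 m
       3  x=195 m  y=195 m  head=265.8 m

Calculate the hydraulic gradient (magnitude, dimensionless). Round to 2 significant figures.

Three-point gradient (reference 1): Δ to 2 = (-40, 85, -0.1), Δ to 3 = (15, 155, +0.4).
∂h/∂x = +0.006622, ∂h/∂y = +0.001940 (det = -7475).
|∇h| = √(0.006622² + 0.001940²) = 0.0069

0.0069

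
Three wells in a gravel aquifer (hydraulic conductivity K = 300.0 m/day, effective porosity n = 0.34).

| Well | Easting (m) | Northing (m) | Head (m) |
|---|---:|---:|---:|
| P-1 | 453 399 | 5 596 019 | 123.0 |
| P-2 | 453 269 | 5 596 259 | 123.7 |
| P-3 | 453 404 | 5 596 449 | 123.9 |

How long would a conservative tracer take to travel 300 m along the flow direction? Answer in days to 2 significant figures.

130 days

Three-point gradient (reference P-1): Δ to P-2 = (-130, 240, +0.7), Δ to P-3 = (5, 430, +0.9).
∂h/∂x = -0.001489, ∂h/∂y = +0.002110 (det = -57100).
|∇h| = √(-0.001489² + 0.002110²) = 0.002582
Seepage velocity v = K·i/n = 300.0 × 0.002582 / 0.34 = 2.278 m/day.
t = 300 / 2.278 = 131.7 days.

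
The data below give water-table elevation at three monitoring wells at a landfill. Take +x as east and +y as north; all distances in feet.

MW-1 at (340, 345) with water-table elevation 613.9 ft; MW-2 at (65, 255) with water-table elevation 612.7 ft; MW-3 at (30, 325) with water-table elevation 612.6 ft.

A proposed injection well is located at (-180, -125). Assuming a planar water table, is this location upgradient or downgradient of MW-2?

Differences from MW-1: to MW-2 (Δx, Δy, Δh) = (-275, -90, -1.2); to MW-3 = (-310, -20, -1.3).
Solve a·Δx + b·Δy = Δh: det = (-275)·(-20) − (-310)·(-90) = -22400.
∂h/∂x = [(-1.2)·(-20) − (-1.3)·(-90)] / -22400 = +0.004152
∂h/∂y = [(-275)·(-1.3) − (-310)·(-1.2)] / -22400 = +0.0006473
Head at (-180, -125) = 613.9 + (+0.004152)·(-520) + (+0.0006473)·(-470) = 611.44 ft.
That is lower than the 612.7 ft at MW-2, so the point is downgradient.

downgradient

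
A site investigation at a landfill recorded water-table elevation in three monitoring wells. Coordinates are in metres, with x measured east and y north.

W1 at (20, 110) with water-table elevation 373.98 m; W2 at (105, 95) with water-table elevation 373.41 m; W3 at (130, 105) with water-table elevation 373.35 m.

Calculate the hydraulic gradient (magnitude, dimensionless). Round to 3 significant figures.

Differences from W1: to W2 (Δx, Δy, Δh) = (85, -15, -0.57); to W3 = (110, -5, -0.63).
Solve a·Δx + b·Δy = Δh: det = 85·(-5) − 110·(-15) = 1225.
∂h/∂x = [(-0.57)·(-5) − (-0.63)·(-15)] / 1225 = -0.005388
∂h/∂y = [85·(-0.63) − 110·(-0.57)] / 1225 = +0.007469
|∇h| = √(-0.005388² + 0.007469²) = 0.00921

0.00921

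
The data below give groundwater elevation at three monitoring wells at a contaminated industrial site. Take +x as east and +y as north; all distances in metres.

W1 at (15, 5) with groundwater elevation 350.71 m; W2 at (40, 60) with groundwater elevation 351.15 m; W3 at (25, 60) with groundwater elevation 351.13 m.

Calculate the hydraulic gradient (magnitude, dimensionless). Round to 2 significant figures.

0.0075

Differences from W1: to W2 (Δx, Δy, Δh) = (25, 55, +0.44); to W3 = (10, 55, +0.42).
Solve a·Δx + b·Δy = Δh: det = 25·55 − 10·55 = 825.
∂h/∂x = [(+0.44)·55 − (+0.42)·55] / 825 = +0.001333
∂h/∂y = [25·(+0.42) − 10·(+0.44)] / 825 = +0.007394
|∇h| = √(0.001333² + 0.007394²) = 0.007513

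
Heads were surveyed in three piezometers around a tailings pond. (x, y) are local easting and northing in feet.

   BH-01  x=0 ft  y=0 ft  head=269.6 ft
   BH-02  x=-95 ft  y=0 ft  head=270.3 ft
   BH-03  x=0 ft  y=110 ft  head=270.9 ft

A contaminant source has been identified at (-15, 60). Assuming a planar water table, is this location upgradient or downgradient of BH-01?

upgradient

∂h/∂x = (270.3 − 269.6) / (-95 − 0) = -0.007368
∂h/∂y = (270.9 − 269.6) / (110 − 0) = +0.01182
Head at (-15, 60) = 269.6 + (-0.007368)·(-15) + (+0.01182)·(60) = 270.42 ft.
That is higher than the 269.6 ft at BH-01, so the point is upgradient.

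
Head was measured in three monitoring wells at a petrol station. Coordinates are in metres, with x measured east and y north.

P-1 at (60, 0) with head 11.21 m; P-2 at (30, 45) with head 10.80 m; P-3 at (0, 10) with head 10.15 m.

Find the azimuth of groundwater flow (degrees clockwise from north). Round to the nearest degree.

261°

Taking P-1 as reference: P-2−P-1 = (-30, 45, -0.41); P-3−P-1 = (-60, 10, -1.06).
Determinant of the coordinate differences = (-30)·10 − (-60)·45 = 2400.
∂h/∂x = [(-0.41)·10 − (-1.06)·45] / 2400 = +0.01817
∂h/∂y = [(-30)·(-1.06) − (-60)·(-0.41)] / 2400 = +0.003000
Flow direction (−∇h) has components (-0.01817 E, -0.003000 N).
Azimuth = atan2(E, N) = atan2(-0.01817, -0.003000) = 260.6° ≈ 261°.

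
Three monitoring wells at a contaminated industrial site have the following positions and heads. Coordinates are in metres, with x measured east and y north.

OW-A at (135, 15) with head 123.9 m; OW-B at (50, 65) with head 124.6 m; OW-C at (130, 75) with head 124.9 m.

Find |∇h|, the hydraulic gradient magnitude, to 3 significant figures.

With h = a·x + b·y + c and OW-A as origin, the differences give:
  (-85)·a + 50·b = +0.7
  (-5)·a + 60·b = +1.0
Eliminate b (×60 and ×50, subtract): -4850·a = -8.00 → a = ∂h/∂x = +0.001649
Back-substitute: b = ∂h/∂y = +0.01680.
|∇h| = √(0.001649² + 0.01680²) = 0.01688

0.0169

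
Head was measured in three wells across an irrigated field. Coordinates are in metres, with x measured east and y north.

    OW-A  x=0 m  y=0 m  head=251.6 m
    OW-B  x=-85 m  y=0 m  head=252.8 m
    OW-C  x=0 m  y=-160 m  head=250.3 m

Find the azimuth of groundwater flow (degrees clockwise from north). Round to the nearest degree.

120°

∂h/∂x = (252.8 − 251.6) / (-85 − 0) = -0.01412
∂h/∂y = (250.3 − 251.6) / (-160 − 0) = +0.008125
Flow direction (−∇h) has components (+0.01412 E, -0.008125 N).
Azimuth = atan2(E, N) = atan2(+0.01412, -0.008125) = 119.9° ≈ 120°.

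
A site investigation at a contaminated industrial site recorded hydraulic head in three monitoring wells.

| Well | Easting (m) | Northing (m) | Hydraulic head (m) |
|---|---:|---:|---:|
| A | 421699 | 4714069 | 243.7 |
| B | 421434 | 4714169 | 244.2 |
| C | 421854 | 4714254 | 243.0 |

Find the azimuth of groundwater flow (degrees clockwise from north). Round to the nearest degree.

Taking A as reference: B−A = (-265, 100, +0.5); C−A = (155, 185, -0.7).
Determinant of the coordinate differences = (-265)·185 − 155·100 = -64525.
∂h/∂x = [(+0.5)·185 − (-0.7)·100] / -64525 = -0.002518
∂h/∂y = [(-265)·(-0.7) − 155·(+0.5)] / -64525 = -0.001674
Flow direction (−∇h) has components (+0.002518 E, +0.001674 N).
Azimuth = atan2(E, N) = atan2(+0.002518, +0.001674) = 56.4° ≈ 056°.

056°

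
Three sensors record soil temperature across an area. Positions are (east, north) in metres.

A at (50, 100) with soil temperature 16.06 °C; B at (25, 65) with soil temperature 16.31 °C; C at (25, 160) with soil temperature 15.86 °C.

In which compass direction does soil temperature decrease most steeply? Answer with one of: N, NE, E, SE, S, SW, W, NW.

Three-point gradient (reference A): Δ to B = (-25, -35, +0.25), Δ to C = (-25, 60, -0.20).
∂T/∂x = -0.003368, ∂T/∂y = -0.004737 (det = -2375).
Steepest decrease is along −∇f = (+0.003368 E, +0.004737 N) → northeast.

NE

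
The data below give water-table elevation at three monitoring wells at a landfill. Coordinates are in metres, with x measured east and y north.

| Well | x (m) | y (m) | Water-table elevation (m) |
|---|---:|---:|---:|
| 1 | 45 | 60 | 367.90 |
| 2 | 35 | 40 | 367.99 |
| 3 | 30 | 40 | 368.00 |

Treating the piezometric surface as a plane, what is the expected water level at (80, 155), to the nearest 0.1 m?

Three-point gradient (reference 1): Δ to 2 = (-10, -20, +0.09), Δ to 3 = (-15, -20, +0.10).
∂h/∂x = -0.002000, ∂h/∂y = -0.003500 (det = -100).
h(80, 155) = 367.90 + (-0.002000)·(35) + (-0.003500)·(95) = 367.90 -0.070 -0.333 = 367.497 m.

367.5 m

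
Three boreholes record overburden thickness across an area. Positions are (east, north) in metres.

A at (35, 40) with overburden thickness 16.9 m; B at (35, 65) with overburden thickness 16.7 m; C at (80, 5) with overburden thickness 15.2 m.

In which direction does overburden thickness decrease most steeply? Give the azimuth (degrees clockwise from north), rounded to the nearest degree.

Three-point gradient (reference A): Δ to B = (0, 25, -0.2), Δ to C = (45, -35, -1.7).
∂d/∂x = -0.04400, ∂d/∂y = -0.008000 (det = -1125).
Steepest decrease is along −∇f: components (+0.04400 E, +0.008000 N).
Azimuth = atan2(+0.04400, +0.008000) = 79.7° ≈ 080°.

080°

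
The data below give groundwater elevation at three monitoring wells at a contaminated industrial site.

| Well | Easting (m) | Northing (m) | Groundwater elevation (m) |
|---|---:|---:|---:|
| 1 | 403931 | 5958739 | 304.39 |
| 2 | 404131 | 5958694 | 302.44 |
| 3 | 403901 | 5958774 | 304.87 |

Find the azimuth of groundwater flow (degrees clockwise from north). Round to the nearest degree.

Taking 1 as reference: 2−1 = (200, -45, -1.95); 3−1 = (-30, 35, +0.48).
Determinant of the coordinate differences = 200·35 − (-30)·(-45) = 5650.
∂h/∂x = [(-1.95)·35 − (+0.48)·(-45)] / 5650 = -0.008257
∂h/∂y = [200·(+0.48) − (-30)·(-1.95)] / 5650 = +0.006637
Flow direction (−∇h) has components (+0.008257 E, -0.006637 N).
Azimuth = atan2(E, N) = atan2(+0.008257, -0.006637) = 128.8° ≈ 129°.

129°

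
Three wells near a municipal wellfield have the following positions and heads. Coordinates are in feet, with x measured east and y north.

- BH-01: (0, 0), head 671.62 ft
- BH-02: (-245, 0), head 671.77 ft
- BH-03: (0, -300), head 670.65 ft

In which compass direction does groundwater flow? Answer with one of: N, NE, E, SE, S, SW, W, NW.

∂h/∂x = (671.77 − 671.62) / (-245 − 0) = -0.0006122
∂h/∂y = (670.65 − 671.62) / (-300 − 0) = +0.003233
Flow = −∇h = (+0.0006122 east, -0.003233 north), which points south.

S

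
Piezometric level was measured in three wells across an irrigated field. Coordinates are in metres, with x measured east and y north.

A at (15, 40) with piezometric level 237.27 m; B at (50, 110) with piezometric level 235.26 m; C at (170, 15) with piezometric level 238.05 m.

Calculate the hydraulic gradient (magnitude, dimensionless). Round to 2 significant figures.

With h = a·x + b·y + c and A as origin, the differences give:
  35·a + 70·b = -2.01
  155·a + (-25)·b = +0.78
Eliminate b (×(-25) and ×70, subtract): -11725·a = -4.350 → a = ∂h/∂x = +0.0003710
Back-substitute: b = ∂h/∂y = -0.02890.
|∇h| = √(0.0003710² + -0.02890²) = 0.0289

0.029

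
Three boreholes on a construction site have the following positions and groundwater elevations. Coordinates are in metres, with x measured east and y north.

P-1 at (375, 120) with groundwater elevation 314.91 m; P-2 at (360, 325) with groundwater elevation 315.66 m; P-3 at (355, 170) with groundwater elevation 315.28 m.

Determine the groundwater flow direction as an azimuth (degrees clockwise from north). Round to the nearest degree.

Taking P-1 as reference: P-2−P-1 = (-15, 205, +0.75); P-3−P-1 = (-20, 50, +0.37).
Determinant of the coordinate differences = (-15)·50 − (-20)·205 = 3350.
∂h/∂x = [(+0.75)·50 − (+0.37)·205] / 3350 = -0.01145
∂h/∂y = [(-15)·(+0.37) − (-20)·(+0.75)] / 3350 = +0.002821
Flow direction (−∇h) has components (+0.01145 E, -0.002821 N).
Azimuth = atan2(E, N) = atan2(+0.01145, -0.002821) = 103.8° ≈ 104°.

104°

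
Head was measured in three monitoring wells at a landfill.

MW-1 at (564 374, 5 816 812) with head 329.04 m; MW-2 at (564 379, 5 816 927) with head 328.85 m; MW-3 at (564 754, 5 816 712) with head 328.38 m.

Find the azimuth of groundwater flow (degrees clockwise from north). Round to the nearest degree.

Differences from MW-1: to MW-2 (Δx, Δy, Δh) = (5, 115, -0.19); to MW-3 = (380, -100, -0.66).
Determinant of the coordinate differences = 5·(-100) − 380·115 = -44200.
∂h/∂x = [(-0.19)·(-100) − (-0.66)·115] / -44200 = -0.002147
∂h/∂y = [5·(-0.66) − 380·(-0.19)] / -44200 = -0.001559
Flow direction (−∇h) has components (+0.002147 E, +0.001559 N).
Azimuth = atan2(E, N) = atan2(+0.002147, +0.001559) = 54.0° ≈ 054°.

054°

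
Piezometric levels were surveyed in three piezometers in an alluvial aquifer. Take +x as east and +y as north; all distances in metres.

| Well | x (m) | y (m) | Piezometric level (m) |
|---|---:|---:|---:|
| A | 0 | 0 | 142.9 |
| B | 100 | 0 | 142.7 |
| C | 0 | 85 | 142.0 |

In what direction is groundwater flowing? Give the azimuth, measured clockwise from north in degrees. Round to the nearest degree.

∂h/∂x = (142.7 − 142.9) / (100 − 0) = -0.002000
∂h/∂y = (142.0 − 142.9) / (85 − 0) = -0.01059
Flow direction (−∇h) has components (+0.002000 E, +0.01059 N).
Azimuth = atan2(E, N) = atan2(+0.002000, +0.01059) = 10.7° ≈ 011°.

011°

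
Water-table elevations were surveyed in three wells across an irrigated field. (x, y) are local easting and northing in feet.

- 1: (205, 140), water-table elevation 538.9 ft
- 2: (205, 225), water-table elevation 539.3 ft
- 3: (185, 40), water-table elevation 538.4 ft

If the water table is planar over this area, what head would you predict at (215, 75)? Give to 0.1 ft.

538.6 ft

Taking 1 as reference: 2−1 = (0, 85, +0.4); 3−1 = (-20, -100, -0.5).
Solve a·Δx + b·Δy = Δh: det = 0·(-100) − (-20)·85 = 1700.
∂h/∂x = [(+0.4)·(-100) − (-0.5)·85] / 1700 = +0.001471
∂h/∂y = [0·(-0.5) − (-20)·(+0.4)] / 1700 = +0.004706
h(215, 75) = 538.9 + (+0.001471)·(10) + (+0.004706)·(-65) = 538.9 +0.015 -0.306 = 538.609 ft.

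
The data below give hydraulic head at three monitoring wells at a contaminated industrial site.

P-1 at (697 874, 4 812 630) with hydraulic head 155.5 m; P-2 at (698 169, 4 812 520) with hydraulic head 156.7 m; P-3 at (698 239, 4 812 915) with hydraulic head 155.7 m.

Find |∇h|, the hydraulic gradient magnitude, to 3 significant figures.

Taking P-1 as reference: P-2−P-1 = (295, -110, +1.2); P-3−P-1 = (365, 285, +0.2).
Determinant of the coordinate differences = 295·285 − 365·(-110) = 124225.
∂h/∂x = [(+1.2)·285 − (+0.2)·(-110)] / 124225 = +0.002930
∂h/∂y = [295·(+0.2) − 365·(+1.2)] / 124225 = -0.003051
|∇h| = √(0.002930² + -0.003051²) = 0.00423

0.00423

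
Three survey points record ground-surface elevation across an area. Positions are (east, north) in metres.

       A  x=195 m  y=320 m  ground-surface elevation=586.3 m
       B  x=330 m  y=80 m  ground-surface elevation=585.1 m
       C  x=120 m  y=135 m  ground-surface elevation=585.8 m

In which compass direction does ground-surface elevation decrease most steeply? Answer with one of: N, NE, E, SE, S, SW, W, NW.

Differences from A: to B (Δx, Δy, Δh) = (135, -240, -1.2); to C = (-75, -185, -0.5).
Solve a·Δx + b·Δy = Δz: det = 135·(-185) − (-75)·(-240) = -42975.
∂z/∂x = [(-1.2)·(-185) − (-0.5)·(-240)] / -42975 = -0.002373
∂z/∂y = [135·(-0.5) − (-75)·(-1.2)] / -42975 = +0.003665
Steepest decrease is along −∇f = (+0.002373 E, -0.003665 N) → southeast.

SE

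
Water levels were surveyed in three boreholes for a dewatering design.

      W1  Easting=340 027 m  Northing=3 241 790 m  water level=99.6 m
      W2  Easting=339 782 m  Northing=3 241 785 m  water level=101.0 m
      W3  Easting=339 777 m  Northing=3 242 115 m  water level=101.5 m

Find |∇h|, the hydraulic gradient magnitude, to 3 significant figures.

0.00592

Differences from W1: to W2 (Δx, Δy, Δh) = (-245, -5, +1.4); to W3 = (-250, 325, +1.9).
Determinant of the coordinate differences = (-245)·325 − (-250)·(-5) = -80875.
∂h/∂x = [(+1.4)·325 − (+1.9)·(-5)] / -80875 = -0.005743
∂h/∂y = [(-245)·(+1.9) − (-250)·(+1.4)] / -80875 = +0.001428
|∇h| = √(-0.005743² + 0.001428²) = 0.005918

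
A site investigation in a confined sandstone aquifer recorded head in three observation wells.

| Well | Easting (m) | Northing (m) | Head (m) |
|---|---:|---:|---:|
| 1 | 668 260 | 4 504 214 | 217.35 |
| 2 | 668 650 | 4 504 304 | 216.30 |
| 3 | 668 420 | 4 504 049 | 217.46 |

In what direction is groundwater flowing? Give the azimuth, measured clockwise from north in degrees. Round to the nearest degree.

038°

Differences from 1: to 2 (Δx, Δy, Δh) = (390, 90, -1.05); to 3 = (160, -165, +0.11).
Solve a·Δx + b·Δy = Δh: det = 390·(-165) − 160·90 = -78750.
∂h/∂x = [(-1.05)·(-165) − (+0.11)·90] / -78750 = -0.002074
∂h/∂y = [390·(+0.11) − 160·(-1.05)] / -78750 = -0.002678
Flow direction (−∇h) has components (+0.002074 E, +0.002678 N).
Azimuth = atan2(E, N) = atan2(+0.002074, +0.002678) = 37.8° ≈ 038°.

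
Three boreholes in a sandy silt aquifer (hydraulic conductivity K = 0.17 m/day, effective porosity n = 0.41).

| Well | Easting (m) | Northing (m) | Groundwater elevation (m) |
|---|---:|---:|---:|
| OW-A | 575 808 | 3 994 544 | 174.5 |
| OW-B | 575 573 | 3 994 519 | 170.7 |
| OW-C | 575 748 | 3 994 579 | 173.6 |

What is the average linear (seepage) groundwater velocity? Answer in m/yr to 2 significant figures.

2.4 m/yr

Taking OW-A as reference: OW-B−OW-A = (-235, -25, -3.8); OW-C−OW-A = (-60, 35, -0.9).
Determinant of the coordinate differences = (-235)·35 − (-60)·(-25) = -9725.
∂h/∂x = [(-3.8)·35 − (-0.9)·(-25)] / -9725 = +0.01599
∂h/∂y = [(-235)·(-0.9) − (-60)·(-3.8)] / -9725 = +0.001697
|∇h| = √(0.01599² + 0.001697²) = 0.01608
Seepage velocity v = K·i/n = 0.17 × 0.01608 / 0.41 = 0.006667 m/day = 2.435 m/yr.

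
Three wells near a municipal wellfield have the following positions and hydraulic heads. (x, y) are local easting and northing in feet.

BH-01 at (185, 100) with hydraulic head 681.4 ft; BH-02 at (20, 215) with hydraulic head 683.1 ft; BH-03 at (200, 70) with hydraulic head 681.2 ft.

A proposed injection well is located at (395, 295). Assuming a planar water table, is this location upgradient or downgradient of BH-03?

downgradient

Taking BH-01 as reference: BH-02−BH-01 = (-165, 115, +1.7); BH-03−BH-01 = (15, -30, -0.2).
Determinant of the coordinate differences = (-165)·(-30) − 15·115 = 3225.
∂h/∂x = [(+1.7)·(-30) − (-0.2)·115] / 3225 = -0.008682
∂h/∂y = [(-165)·(-0.2) − 15·(+1.7)] / 3225 = +0.002326
Head at (395, 295) = 681.4 + (-0.008682)·(210) + (+0.002326)·(195) = 680.03 ft.
That is lower than the 681.2 ft at BH-03, so the point is downgradient.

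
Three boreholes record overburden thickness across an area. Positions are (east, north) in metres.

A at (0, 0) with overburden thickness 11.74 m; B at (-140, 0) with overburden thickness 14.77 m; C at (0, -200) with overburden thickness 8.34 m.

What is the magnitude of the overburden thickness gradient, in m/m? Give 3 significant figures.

0.0275 m/m

∂d/∂x = (14.77 − 11.74) / (-140 − 0) = -0.02164
∂d/∂y = (8.34 − 11.74) / (-200 − 0) = +0.01700
|∇f| = √(-0.02164² + 0.01700²) = 0.02752 m/m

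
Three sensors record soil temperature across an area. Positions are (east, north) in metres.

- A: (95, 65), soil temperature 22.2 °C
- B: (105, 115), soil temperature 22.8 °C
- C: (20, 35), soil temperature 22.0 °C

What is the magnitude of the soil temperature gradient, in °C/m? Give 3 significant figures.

Differences from A: to B (Δx, Δy, Δh) = (10, 50, +0.6); to C = (-75, -30, -0.2).
Determinant of the coordinate differences = 10·(-30) − (-75)·50 = 3450.
∂T/∂x = [(+0.6)·(-30) − (-0.2)·50] / 3450 = -0.002319
∂T/∂y = [10·(-0.2) − (-75)·(+0.6)] / 3450 = +0.01246
|∇f| = √(-0.002319² + 0.01246²) = 0.01267 °C/m

0.0127 °C/m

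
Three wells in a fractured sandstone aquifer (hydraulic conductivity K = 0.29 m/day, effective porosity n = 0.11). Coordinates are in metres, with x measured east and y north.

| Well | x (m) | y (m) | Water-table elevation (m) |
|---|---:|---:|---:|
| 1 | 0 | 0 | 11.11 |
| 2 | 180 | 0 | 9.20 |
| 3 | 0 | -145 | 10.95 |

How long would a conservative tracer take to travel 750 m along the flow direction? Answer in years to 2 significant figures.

∂h/∂x = (9.20 − 11.11) / (180 − 0) = -0.01061
∂h/∂y = (10.95 − 11.11) / (-145 − 0) = +0.001103
|∇h| = √(-0.01061² + 0.001103²) = 0.01067
Seepage velocity v = K·i/n = 0.29 × 0.01067 / 0.11 = 0.02813 m/day.
t = 750 / 0.02813 = 2.666e+04 days = 73 years.

73 years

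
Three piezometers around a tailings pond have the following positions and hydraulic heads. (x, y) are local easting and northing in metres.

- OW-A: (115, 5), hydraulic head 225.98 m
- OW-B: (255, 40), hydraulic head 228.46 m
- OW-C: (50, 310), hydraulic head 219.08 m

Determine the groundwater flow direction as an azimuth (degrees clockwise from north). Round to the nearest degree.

309°

Taking OW-A as reference: OW-B−OW-A = (140, 35, +2.48); OW-C−OW-A = (-65, 305, -6.90).
Determinant of the coordinate differences = 140·305 − (-65)·35 = 44975.
∂h/∂x = [(+2.48)·305 − (-6.90)·35] / 44975 = +0.02219
∂h/∂y = [140·(-6.90) − (-65)·(+2.48)] / 44975 = -0.01789
Flow direction (−∇h) has components (-0.02219 E, +0.01789 N).
Azimuth = atan2(E, N) = atan2(-0.02219, +0.01789) = 308.9° ≈ 309°.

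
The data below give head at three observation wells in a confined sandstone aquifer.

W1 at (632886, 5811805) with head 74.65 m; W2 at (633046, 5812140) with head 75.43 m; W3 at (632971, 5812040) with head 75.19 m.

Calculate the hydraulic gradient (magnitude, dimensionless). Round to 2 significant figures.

With h = a·x + b·y + c and W1 as origin, the differences give:
  160·a + 335·b = +0.78
  85·a + 235·b = +0.54
Eliminate b (×235 and ×335, subtract): 9125·a = 2.400 → a = ∂h/∂x = +0.0002630
Back-substitute: b = ∂h/∂y = +0.002203.
|∇h| = √(0.0002630² + 0.002203²) = 0.002219

0.0022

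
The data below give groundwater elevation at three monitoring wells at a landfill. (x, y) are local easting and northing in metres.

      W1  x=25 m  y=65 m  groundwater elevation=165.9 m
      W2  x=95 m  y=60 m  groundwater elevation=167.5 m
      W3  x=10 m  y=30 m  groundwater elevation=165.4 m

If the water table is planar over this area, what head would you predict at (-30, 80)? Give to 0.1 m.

164.7 m

Three-point gradient (reference W1): Δ to W2 = (70, -5, +1.6), Δ to W3 = (-15, -35, -0.5).
∂h/∂x = +0.02317, ∂h/∂y = +0.004356 (det = -2525).
h(-30, 80) = 165.9 + (+0.02317)·(-55) + (+0.004356)·(15) = 165.9 -1.274 +0.065 = 164.691 m.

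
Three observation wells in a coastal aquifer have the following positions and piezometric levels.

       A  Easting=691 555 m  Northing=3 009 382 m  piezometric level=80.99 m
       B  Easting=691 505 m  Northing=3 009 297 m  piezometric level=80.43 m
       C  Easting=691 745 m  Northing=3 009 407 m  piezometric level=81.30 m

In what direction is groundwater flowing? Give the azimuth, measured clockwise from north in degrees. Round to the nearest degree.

With h = a·x + b·y + c and A as origin, the differences give:
  (-50)·a + (-85)·b = -0.56
  190·a + 25·b = +0.31
Eliminate b (×25 and ×(-85), subtract): 14900·a = 12.350 → a = ∂h/∂x = +0.0008289
Back-substitute: b = ∂h/∂y = +0.006101.
Flow direction (−∇h) has components (-0.0008289 E, -0.006101 N).
Azimuth = atan2(E, N) = atan2(-0.0008289, -0.006101) = 187.7° ≈ 188°.

188°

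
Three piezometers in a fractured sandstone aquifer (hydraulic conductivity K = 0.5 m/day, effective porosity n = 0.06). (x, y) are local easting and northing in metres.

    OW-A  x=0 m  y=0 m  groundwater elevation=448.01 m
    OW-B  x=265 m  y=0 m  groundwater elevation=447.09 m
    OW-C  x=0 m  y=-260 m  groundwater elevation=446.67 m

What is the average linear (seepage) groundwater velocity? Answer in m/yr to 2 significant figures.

∂h/∂x = (447.09 − 448.01) / (265 − 0) = -0.003472
∂h/∂y = (446.67 − 448.01) / (-260 − 0) = +0.005154
|∇h| = √(-0.003472² + 0.005154²) = 0.006214
Seepage velocity v = K·i/n = 0.5 × 0.006214 / 0.06 = 0.05178 m/day = 18.91 m/yr.

19 m/yr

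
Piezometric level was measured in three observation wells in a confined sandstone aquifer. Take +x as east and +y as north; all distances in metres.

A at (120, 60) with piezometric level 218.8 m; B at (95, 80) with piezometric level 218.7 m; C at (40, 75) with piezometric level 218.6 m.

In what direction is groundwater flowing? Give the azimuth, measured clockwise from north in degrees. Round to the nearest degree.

Taking A as reference: B−A = (-25, 20, -0.1); C−A = (-80, 15, -0.2).
Determinant of the coordinate differences = (-25)·15 − (-80)·20 = 1225.
∂h/∂x = [(-0.1)·15 − (-0.2)·20] / 1225 = +0.002041
∂h/∂y = [(-25)·(-0.2) − (-80)·(-0.1)] / 1225 = -0.002449
Flow direction (−∇h) has components (-0.002041 E, +0.002449 N).
Azimuth = atan2(E, N) = atan2(-0.002041, +0.002449) = 320.2° ≈ 320°.

320°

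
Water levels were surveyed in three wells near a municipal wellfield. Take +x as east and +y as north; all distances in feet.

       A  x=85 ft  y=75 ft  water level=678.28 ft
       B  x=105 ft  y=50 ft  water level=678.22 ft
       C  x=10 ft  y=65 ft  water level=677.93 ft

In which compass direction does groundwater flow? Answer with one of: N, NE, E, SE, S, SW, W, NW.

Differences from A: to B (Δx, Δy, Δh) = (20, -25, -0.06); to C = (-75, -10, -0.35).
Determinant of the coordinate differences = 20·(-10) − (-75)·(-25) = -2075.
∂h/∂x = [(-0.06)·(-10) − (-0.35)·(-25)] / -2075 = +0.003928
∂h/∂y = [20·(-0.35) − (-75)·(-0.06)] / -2075 = +0.005542
Flow = −∇h = (-0.003928 east, -0.005542 north), which points southwest.

SW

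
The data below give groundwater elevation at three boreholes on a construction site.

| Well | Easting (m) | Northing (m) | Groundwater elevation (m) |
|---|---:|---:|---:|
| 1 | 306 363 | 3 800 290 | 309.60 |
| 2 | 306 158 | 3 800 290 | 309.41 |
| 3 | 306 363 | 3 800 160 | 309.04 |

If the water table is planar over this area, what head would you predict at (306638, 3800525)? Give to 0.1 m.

310.9 m

∂h/∂x = (309.41 − 309.60) / (306158 − 306363) = +0.0009268
∂h/∂y = (309.04 − 309.60) / (3800160 − 3800290) = +0.004308
h(306638, 3800525) = 309.60 + (+0.0009268)·(275) + (+0.004308)·(235) = 309.60 +0.255 +1.012 = 310.867 m.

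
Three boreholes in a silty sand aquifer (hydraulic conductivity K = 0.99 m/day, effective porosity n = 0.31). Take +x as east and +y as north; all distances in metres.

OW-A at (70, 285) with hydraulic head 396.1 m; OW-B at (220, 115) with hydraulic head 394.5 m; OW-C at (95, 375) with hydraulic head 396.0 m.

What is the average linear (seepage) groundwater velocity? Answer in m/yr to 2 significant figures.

11 m/yr

Taking OW-A as reference: OW-B−OW-A = (150, -170, -1.6); OW-C−OW-A = (25, 90, -0.1).
Solve a·Δx + b·Δy = Δh: det = 150·90 − 25·(-170) = 17750.
∂h/∂x = [(-1.6)·90 − (-0.1)·(-170)] / 17750 = -0.009070
∂h/∂y = [150·(-0.1) − 25·(-1.6)] / 17750 = +0.001408
|∇h| = √(-0.009070² + 0.001408²) = 0.009179
Seepage velocity v = K·i/n = 0.99 × 0.009179 / 0.31 = 0.02931 m/day = 10.71 m/yr.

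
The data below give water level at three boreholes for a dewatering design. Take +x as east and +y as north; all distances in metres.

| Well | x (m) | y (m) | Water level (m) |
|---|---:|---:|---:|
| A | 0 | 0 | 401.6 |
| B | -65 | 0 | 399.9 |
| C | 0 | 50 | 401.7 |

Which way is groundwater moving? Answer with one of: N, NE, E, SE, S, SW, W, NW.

∂h/∂x = (399.9 − 401.6) / (-65 − 0) = +0.02615
∂h/∂y = (401.7 − 401.6) / (50 − 0) = +0.002000
Flow = −∇h = (-0.02615 east, -0.002000 north), which points west.

W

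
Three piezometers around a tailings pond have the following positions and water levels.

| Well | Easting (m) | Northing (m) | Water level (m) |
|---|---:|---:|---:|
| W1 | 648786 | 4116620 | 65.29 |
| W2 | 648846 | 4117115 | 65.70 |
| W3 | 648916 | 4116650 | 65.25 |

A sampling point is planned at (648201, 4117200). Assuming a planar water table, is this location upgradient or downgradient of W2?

upgradient

Taking W1 as reference: W2−W1 = (60, 495, +0.41); W3−W1 = (130, 30, -0.04).
Solve a·Δx + b·Δy = Δh: det = 60·30 − 130·495 = -62550.
∂h/∂x = [(+0.41)·30 − (-0.04)·495] / -62550 = -0.0005132
∂h/∂y = [60·(-0.04) − 130·(+0.41)] / -62550 = +0.0008905
Head at (648201, 4117200) = 65.29 + (-0.0005132)·(-585) + (+0.0008905)·(580) = 66.11 m.
That is higher than the 65.70 m at W2, so the point is upgradient.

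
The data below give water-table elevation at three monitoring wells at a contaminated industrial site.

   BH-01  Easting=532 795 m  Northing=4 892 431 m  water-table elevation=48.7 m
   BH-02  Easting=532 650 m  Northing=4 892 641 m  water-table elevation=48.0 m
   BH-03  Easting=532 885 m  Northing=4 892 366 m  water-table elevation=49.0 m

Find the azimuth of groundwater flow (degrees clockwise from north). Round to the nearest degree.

318°

Taking BH-01 as reference: BH-02−BH-01 = (-145, 210, -0.7); BH-03−BH-01 = (90, -65, +0.3).
Solve a·Δx + b·Δy = Δh: det = (-145)·(-65) − 90·210 = -9475.
∂h/∂x = [(-0.7)·(-65) − (+0.3)·210] / -9475 = +0.001847
∂h/∂y = [(-145)·(+0.3) − 90·(-0.7)] / -9475 = -0.002058
Flow direction (−∇h) has components (-0.001847 E, +0.002058 N).
Azimuth = atan2(E, N) = atan2(-0.001847, +0.002058) = 318.1° ≈ 318°.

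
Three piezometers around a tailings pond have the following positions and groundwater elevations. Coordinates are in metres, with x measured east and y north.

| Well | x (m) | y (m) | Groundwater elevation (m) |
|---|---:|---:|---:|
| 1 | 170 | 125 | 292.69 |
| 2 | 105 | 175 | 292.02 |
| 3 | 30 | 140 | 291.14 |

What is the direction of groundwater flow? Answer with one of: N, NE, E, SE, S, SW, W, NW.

W

With h = a·x + b·y + c and 1 as origin, the differences give:
  (-65)·a + 50·b = -0.67
  (-140)·a + 15·b = -1.55
Eliminate b (×15 and ×50, subtract): 6025·a = 67.450 → a = ∂h/∂x = +0.01120
Back-substitute: b = ∂h/∂y = +0.001154.
Flow = −∇h = (-0.01120 east, -0.001154 north), which points west.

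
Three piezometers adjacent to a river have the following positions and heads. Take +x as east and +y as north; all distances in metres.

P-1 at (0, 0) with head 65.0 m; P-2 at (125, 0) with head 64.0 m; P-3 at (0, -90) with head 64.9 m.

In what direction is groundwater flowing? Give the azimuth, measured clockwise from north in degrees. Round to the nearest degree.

098°

∂h/∂x = (64.0 − 65.0) / (125 − 0) = -0.008000
∂h/∂y = (64.9 − 65.0) / (-90 − 0) = +0.001111
Flow direction (−∇h) has components (+0.008000 E, -0.001111 N).
Azimuth = atan2(E, N) = atan2(+0.008000, -0.001111) = 97.9° ≈ 098°.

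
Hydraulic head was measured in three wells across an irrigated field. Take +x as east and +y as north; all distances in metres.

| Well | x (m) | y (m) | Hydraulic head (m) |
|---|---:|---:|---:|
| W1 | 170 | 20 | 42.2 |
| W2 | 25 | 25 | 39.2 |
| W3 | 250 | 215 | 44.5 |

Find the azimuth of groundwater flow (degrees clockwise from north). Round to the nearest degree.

261°

With h = a·x + b·y + c and W1 as origin, the differences give:
  (-145)·a + 5·b = -3.0
  80·a + 195·b = +2.3
Eliminate b (×195 and ×5, subtract): -28675·a = -596.50 → a = ∂h/∂x = +0.02080
Back-substitute: b = ∂h/∂y = +0.003261.
Flow direction (−∇h) has components (-0.02080 E, -0.003261 N).
Azimuth = atan2(E, N) = atan2(-0.02080, -0.003261) = 261.1° ≈ 261°.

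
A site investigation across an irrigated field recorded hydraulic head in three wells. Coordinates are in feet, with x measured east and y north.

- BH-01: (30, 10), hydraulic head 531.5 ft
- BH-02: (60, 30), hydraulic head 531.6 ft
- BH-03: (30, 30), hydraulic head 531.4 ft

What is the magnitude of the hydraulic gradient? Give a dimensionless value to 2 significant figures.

With h = a·x + b·y + c and BH-01 as origin, the differences give:
  30·a + 20·b = +0.1
  0·a + 20·b = -0.1
Eliminate b (×20 and ×20, subtract): 600·a = 4.00 → a = ∂h/∂x = +0.006667
Back-substitute: b = ∂h/∂y = -0.005000.
|∇h| = √(0.006667² + -0.005000²) = 0.008334

0.0083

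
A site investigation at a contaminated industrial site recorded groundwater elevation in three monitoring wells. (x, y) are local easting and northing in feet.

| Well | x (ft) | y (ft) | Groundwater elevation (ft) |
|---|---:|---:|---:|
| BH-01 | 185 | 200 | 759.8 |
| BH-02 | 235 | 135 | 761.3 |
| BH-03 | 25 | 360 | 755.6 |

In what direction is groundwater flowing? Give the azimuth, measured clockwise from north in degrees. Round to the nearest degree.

312°

Differences from BH-01: to BH-02 (Δx, Δy, Δh) = (50, -65, +1.5); to BH-03 = (-160, 160, -4.2).
Determinant of the coordinate differences = 50·160 − (-160)·(-65) = -2400.
∂h/∂x = [(+1.5)·160 − (-4.2)·(-65)] / -2400 = +0.01375
∂h/∂y = [50·(-4.2) − (-160)·(+1.5)] / -2400 = -0.01250
Flow direction (−∇h) has components (-0.01375 E, +0.01250 N).
Azimuth = atan2(E, N) = atan2(-0.01375, +0.01250) = 312.3° ≈ 312°.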